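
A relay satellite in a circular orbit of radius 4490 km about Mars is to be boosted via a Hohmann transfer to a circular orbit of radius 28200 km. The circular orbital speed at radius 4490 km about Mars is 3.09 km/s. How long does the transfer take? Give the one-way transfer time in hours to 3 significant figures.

t = 8.81 hours

From the circular-orbit relation v² = μ/r at r = 4490 km: μ = v²r = (3.09)² × 4490 = 42871.0 km³/s².
Semi-major axis of the transfer orbit: a_t = (4490 + 28200)/2 = 16345 km.
Transfer time t = π√(a_t³/μ) = π√((16345)³ / 42871.0) = 31710 s.
Converting: 31710 s ÷ 3600 s/hour = 8.81 hours.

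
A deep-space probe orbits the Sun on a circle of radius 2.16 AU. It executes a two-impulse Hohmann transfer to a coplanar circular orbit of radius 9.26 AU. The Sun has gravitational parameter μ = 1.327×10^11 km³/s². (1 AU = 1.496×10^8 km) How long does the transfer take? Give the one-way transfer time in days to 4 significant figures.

In km: r₁ = 2.16 × 1.496×10^8 = 3.23136×10^8 km; r₂ = 9.26 × 1.496×10^8 = 1.385296×10^9 km.
Transfer-ellipse semi-major axis a_t = (r₁ + r₂)/2 = (3.23136×10^8 + 1.385296×10^9)/2 = 8.54216×10^8 km.
By Kepler's third law the transfer-orbit period is T = 2π√(a_t³/μ), so t = T/2 = 2.153×10^8 s.
Converting: 2.153×10^8 s ÷ 86400 s/day = 2492 days.

t = 2492 days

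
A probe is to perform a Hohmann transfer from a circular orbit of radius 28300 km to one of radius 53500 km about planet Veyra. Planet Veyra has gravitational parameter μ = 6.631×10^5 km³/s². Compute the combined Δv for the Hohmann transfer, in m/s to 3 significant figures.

Δv = 1290 m/s

The Hohmann ellipse has a_t = (r₁ + r₂)/2 = 40900 km.
Circular speed at r₁: v₁ = √(μ/r₁) = √(6.631×10^5/28300) = 4.8406 km/s.
Transfer-orbit speed at r₁ (vis-viva): v_p = √[μ(2/r₁ − 1/a_t)] = 5.5362 km/s.
First burn Δv₁ = |v_p − v₁| = 0.6956 km/s.
At r₂, v₂ = √(μ/r₂) = 3.5206 km/s.
Transfer-orbit speed at r₂: v_a = √[μ(2/r₂ − 1/a_t)] = 2.9285 km/s.
Second burn Δv₂ = |v₂ − v_a| = 0.5921 km/s.
Total Δv = Δv₁ + Δv₂ = 1.288 km/s.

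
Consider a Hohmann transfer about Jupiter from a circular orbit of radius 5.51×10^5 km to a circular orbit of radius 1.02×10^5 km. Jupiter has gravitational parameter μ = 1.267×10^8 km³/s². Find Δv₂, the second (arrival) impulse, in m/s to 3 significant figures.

Transfer-ellipse semi-major axis a_t = (r₁ + r₂)/2 = (5.510×10^5 + 1.020×10^5)/2 = 3.265×10^5 km.
On the circular orbit at r = 1.020×10^5 km, v_c = √(μ/r) = 35.24 km/s.
Transfer-orbit speed at the same r (vis-viva, a = a_t): v_t = √[μ(2/r − 1/a_t)] = 45.78 km/s.
Δv₂ = |v_t − v_c| = |45.78 − 35.24| = 10.54 km/s.

Δv₂ = 10500 m/s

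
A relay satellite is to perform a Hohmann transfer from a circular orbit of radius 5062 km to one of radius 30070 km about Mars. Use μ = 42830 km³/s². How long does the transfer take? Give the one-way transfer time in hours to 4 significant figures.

t = 9.817 hours

Semi-major axis of the transfer orbit: a_t = (5062 + 30070)/2 = 17566 km.
By Kepler's third law the transfer-orbit period is T = 2π√(a_t³/μ), so t = T/2 = 35340 s.
Converting: 35340 s ÷ 3600 s/hour = 9.817 hours.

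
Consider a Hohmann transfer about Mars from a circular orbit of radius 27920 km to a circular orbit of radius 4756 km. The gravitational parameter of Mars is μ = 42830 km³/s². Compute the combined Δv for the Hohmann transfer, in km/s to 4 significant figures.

The Hohmann ellipse has a_t = (r₁ + r₂)/2 = 16338 km.
At r₁ the circular-orbit speed is v₁ = √(μ/r₁) = 1.23856 km/s.
On the transfer ellipse at r₁, v² = μ(2/r − 1/a) gives v_a = √[μ(2/r₁ − 1/a_t)] = 0.668248 km/s.
First burn Δv₁ = |v_a − v₁| = 0.5703 km/s.
At r₂, v₂ = √(μ/r₂) = 3.001 km/s.
Transfer-orbit speed at r₂: v_p = √[μ(2/r₂ − 1/a_t)] = 3.923 km/s.
Second burn Δv₂ = |v₂ − v_p| = 0.9220 km/s.
Δv = Δv₁ + Δv₂ = 0.5703 + 0.9220 = 1.492 km/s.

Δv = 1.492 km/s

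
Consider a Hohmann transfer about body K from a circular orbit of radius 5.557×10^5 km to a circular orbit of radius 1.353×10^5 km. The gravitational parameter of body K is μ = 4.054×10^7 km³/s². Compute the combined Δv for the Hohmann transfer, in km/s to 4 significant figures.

Δv = 7.839 km/s

Semi-major axis of the transfer orbit: a_t = (5.557×10^5 + 1.353×10^5)/2 = 3.455×10^5 km.
Circular speed at r₁: v₁ = √(μ/r₁) = √(4.054×10^7/5.557×10^5) = 8.541 km/s.
Transfer-orbit speed at r₁ (vis-viva equation): v_a = √[μ(2/r₁ − 1/a_t)] = 5.345 km/s.
First burn Δv₁ = |v_a − v₁| = 3.196 km/s.
At r₂, v₂ = √(μ/r₂) = 17.310 km/s.
Transfer-orbit speed at r₂: v_p = √[μ(2/r₂ − 1/a_t)] = 21.953 km/s.
Second burn Δv₂ = |v₂ − v_p| = 4.643 km/s.
Total Δv = Δv₁ + Δv₂ = 7.839 km/s.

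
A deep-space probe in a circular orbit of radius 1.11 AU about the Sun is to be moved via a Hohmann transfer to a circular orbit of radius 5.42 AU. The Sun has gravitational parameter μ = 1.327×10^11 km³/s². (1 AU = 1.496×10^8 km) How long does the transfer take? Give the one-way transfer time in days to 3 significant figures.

In km: r₁ = 1.11 × 1.496×10^8 = 1.66056×10^8 km; r₂ = 5.42 × 1.496×10^8 = 8.10832×10^8 km.
Transfer-ellipse semi-major axis a_t = (r₁ + r₂)/2 = (1.66056×10^8 + 8.10832×10^8)/2 = 4.88444×10^8 km.
Transfer time t = π√(a_t³/μ) = π√((4.88444×10^8)³ / 1.327×10^11) = 9.310×10^7 s.
Converting: 9.310×10^7 s ÷ 86400 s/day = 1080 days.

t = 1080 days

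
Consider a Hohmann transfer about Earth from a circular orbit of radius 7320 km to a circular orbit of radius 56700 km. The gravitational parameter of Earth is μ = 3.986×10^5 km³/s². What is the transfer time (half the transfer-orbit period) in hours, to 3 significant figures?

Transfer-ellipse semi-major axis a_t = (r₁ + r₂)/2 = (7320 + 56700)/2 = 32010 km.
Half the transfer-orbit period gives t = π√(a_t³/μ) = 28500 s.
Converting: 28500 s ÷ 3600 s/hour = 7.92 hours.

t = 7.92 hours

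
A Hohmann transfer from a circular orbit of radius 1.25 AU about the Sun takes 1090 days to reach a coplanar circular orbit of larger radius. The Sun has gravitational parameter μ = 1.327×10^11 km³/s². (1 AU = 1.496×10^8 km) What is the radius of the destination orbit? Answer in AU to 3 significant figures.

In km: r₁ = 1.25 × 1.496×10^8 = 1.870×10^8 km.
Transfer time t = 1090 days = 9.4176×10^7 s, and t = π√(a_t³/μ).
So a_t = (μ t²/π²)^(1/3) = (1.327×10^11 × (9.4176×10^7)² / π²)^(1/3) = 4.9221×10^8 km.
Since a_t = (r₁ + r₂)/2, r₂ = 2a_t − r₁ = 2×4.9221×10^8 − 1.870×10^8 = 7.9742×10^8 km.
In AU: r₂ = 7.9742×10^8 / 1.496×10^8 = 5.33 AU.

r₂ = 5.33 AU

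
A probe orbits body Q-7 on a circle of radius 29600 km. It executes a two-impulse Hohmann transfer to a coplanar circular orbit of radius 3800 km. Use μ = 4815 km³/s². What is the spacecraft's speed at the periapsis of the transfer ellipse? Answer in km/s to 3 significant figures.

Semi-major axis of the transfer orbit: a_t = (29600 + 3800)/2 = 16700 km.
At periapsis, r = 3800 km.
Applying v² = μ(2/r − 1/a_t): v = 1.499 km/s.

v = 1.50 km/s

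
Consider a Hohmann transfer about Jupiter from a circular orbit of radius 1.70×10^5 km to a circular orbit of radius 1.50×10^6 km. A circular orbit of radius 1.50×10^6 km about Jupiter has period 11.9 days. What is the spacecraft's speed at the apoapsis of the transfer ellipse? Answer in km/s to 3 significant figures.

From Kepler's third law T² = 4π²r³/μ at r = 1.50×10^6 km, T = 11.9 days = 11.9 × 86400 s = 1.02816×10^6 s: μ = 4π²r³/T² = 1.26041×10^8 km³/s².
Semi-major axis of the transfer orbit: a_t = (1.700×10^5 + 1.500×10^6)/2 = 8.350×10^5 km.
At apoapsis, r = 1.500×10^6 km.
Applying v² = μ(2/r − 1/a_t): v = 4.136 km/s.

v = 4.14 km/s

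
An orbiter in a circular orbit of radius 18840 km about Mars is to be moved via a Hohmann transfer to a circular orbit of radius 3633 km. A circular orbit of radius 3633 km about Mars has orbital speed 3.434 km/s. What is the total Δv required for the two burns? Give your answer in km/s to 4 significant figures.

From the circular-orbit relation v² = μ/r at r = 3633 km: μ = v²r = (3.434)² × 3633 = 42841.6 km³/s².
The Hohmann ellipse has a_t = (r₁ + r₂)/2 = 11236.5 km.
At r₁ the circular-orbit speed is v₁ = √(μ/r₁) = 1.50797 km/s.
Transfer-orbit speed at r₁ (v² = μ(2/r − 1/a)): v_a = √[μ(2/r₁ − 1/a_t)] = 0.857452 km/s.
First burn Δv₁ = |v_a − v₁| = 0.65052 km/s.
Circular speed at r₂: v₂ = √(μ/r₂) = 3.4340 km/s.
Transfer-orbit speed at r₂: v_p = √[μ(2/r₂ − 1/a_t)] = 4.4466 km/s.
Second burn Δv₂ = |v₂ − v_p| = 1.0126 km/s.
Total Δv = Δv₁ + Δv₂ = 1.663 km/s.

Δv = 1.663 km/s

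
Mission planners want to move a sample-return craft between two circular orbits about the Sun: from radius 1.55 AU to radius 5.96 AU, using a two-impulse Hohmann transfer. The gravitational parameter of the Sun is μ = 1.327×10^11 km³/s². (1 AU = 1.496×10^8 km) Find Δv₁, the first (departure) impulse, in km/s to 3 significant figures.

In km: r₁ = 1.55 × 1.496×10^8 = 2.3188×10^8 km; r₂ = 5.96 × 1.496×10^8 = 8.91616×10^8 km.
The Hohmann ellipse has a_t = (r₁ + r₂)/2 = 5.61748×10^8 km.
On the circular orbit at r = 2.3188×10^8 km, v_c = √(μ/r) = 23.9223 km/s.
Vis-viva on the transfer ellipse at r = 2.3188×10^8 km gives v_t = √[μ(2/r − 1/a_t)] = 30.1385 km/s.
Δv₁ = |v_t − v_c| = |30.1385 − 23.9223| = 6.216 km/s.

Δv₁ = 6.22 km/s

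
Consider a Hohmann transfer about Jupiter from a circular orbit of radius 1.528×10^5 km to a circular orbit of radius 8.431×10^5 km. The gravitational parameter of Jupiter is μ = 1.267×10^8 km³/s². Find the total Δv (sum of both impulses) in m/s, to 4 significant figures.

Δv = 14140 m/s

The Hohmann ellipse has a_t = (r₁ + r₂)/2 = 4.9795×10^5 km.
At r₁ the circular-orbit speed is v₁ = √(μ/r₁) = 28.796 km/s.
Transfer-orbit speed at r₁ (vis-viva): v_p = √[μ(2/r₁ − 1/a_t)] = 37.469 km/s.
First burn Δv₁ = |v_p − v₁| = 8.673 km/s.
At r₂, v₂ = √(μ/r₂) = 12.259 km/s.
Transfer-orbit speed at r₂: v_a = √[μ(2/r₂ − 1/a_t)] = 6.7907 km/s.
Second burn Δv₂ = |v₂ − v_a| = 5.468 km/s.
Total Δv = Δv₁ + Δv₂ = 14.14 km/s.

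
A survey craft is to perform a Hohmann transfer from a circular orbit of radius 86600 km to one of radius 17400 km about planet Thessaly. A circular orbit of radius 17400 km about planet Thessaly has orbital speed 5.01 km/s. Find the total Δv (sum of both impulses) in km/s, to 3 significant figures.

Δv = 2.40 km/s

From the circular-orbit relation v² = μ/r at r = 17400 km: μ = v²r = (5.01)² × 17400 = 4.36742×10^5 km³/s².
The Hohmann ellipse has a_t = (r₁ + r₂)/2 = 52000 km.
Circular speed at r₁: v₁ = √(μ/r₁) = √(4.36742×10^5/86600) = 2.24571 km/s.
On the transfer ellipse at r₁, vis-viva equation gives v_a = √[μ(2/r₁ − 1/a_t)] = 1.29905 km/s.
First burn Δv₁ = |v_a − v₁| = 0.9467 km/s.
At r₂, v₂ = √(μ/r₂) = 5.010 km/s.
Transfer-orbit speed at r₂: v_p = √[μ(2/r₂ − 1/a_t)] = 6.465 km/s.
Second burn Δv₂ = |v₂ − v_p| = 1.455 km/s.
Total Δv = Δv₁ + Δv₂ = 2.402 km/s.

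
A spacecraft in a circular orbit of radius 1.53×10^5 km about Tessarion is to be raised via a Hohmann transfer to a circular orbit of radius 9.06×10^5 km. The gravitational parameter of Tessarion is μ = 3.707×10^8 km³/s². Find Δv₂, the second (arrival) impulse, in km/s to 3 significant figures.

Δv₂ = 9.35 km/s

The Hohmann ellipse has a_t = (r₁ + r₂)/2 = 5.295×10^5 km.
Circular speed at r = 9.060×10^5 km: v_c = √(μ/r) = 20.2277 km/s.
Transfer-orbit speed at the same r (vis-viva, a = a_t): v_t = √[μ(2/r − 1/a_t)] = 10.8733 km/s.
Δv₂ = |v_t − v_c| = |10.8733 − 20.2277| = 9.354 km/s.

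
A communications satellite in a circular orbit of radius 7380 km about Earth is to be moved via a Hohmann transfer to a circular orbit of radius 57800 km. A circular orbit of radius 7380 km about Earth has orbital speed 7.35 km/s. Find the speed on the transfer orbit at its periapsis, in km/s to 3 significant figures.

v = 9.79 km/s

From the circular-orbit relation v² = μ/r at r = 7380 km: μ = v²r = (7.35)² × 7380 = 3.98686×10^5 km³/s².
The Hohmann ellipse has a_t = (r₁ + r₂)/2 = 32590 km.
The periapsis of the transfer ellipse is at r = 7380 km.
Vis-viva: v = √[μ(2/r − 1/a_t)] = √[3.98686×10^5 × (2/7380 − 1/32590)] = 9.788 km/s.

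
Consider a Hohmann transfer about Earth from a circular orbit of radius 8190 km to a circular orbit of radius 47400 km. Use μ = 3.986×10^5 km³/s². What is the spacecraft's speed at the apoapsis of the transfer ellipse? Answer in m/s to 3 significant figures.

The Hohmann ellipse has a_t = (r₁ + r₂)/2 = 27795 km.
The apoapsis of the transfer ellipse is at r = 47400 km.
From the vis-viva equation, v = √[μ(2/r − 1/a_t)] = 1.574 km/s.

v = 1570 m/s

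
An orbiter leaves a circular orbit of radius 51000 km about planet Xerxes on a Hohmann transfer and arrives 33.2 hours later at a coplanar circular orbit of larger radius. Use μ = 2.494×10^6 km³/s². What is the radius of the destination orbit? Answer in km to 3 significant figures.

Transfer time t = 33.2 hours = 1.1952×10^5 s, and t = π√(a_t³/μ).
So a_t = (μ t²/π²)^(1/3) = (2.494×10^6 × (1.1952×10^5)² / π²)^(1/3) = 1.5340×10^5 km.
Since a_t = (r₁ + r₂)/2, r₂ = 2a_t − r₁ = 2×1.5340×10^5 − 51000 = 2.558×10^5 km.

r₂ = 2.56×10^5 km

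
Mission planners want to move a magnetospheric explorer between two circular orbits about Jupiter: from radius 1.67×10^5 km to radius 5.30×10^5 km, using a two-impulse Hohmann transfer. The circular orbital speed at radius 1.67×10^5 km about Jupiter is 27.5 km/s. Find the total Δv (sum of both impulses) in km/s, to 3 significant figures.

From the circular-orbit relation v² = μ/r at r = 1.67×10^5 km: μ = v²r = (27.5)² × 1.67×10^5 = 1.26294×10^8 km³/s².
Transfer-ellipse semi-major axis a_t = (r₁ + r₂)/2 = (1.670×10^5 + 5.300×10^5)/2 = 3.485×10^5 km.
At r₁ the circular-orbit speed is v₁ = √(μ/r₁) = 27.500 km/s.
Transfer-orbit speed at r₁ (vis-viva): v_p = √[μ(2/r₁ − 1/a_t)] = 33.913 km/s.
First burn Δv₁ = |v_p − v₁| = 6.413 km/s.
At r₂, v₂ = √(μ/r₂) = 15.437 km/s.
Transfer-orbit speed at r₂: v_a = √[μ(2/r₂ − 1/a_t)] = 10.686 km/s.
Second burn Δv₂ = |v₂ − v_a| = 4.751 km/s.
Δv = Δv₁ + Δv₂ = 6.413 + 4.751 = 11.16 km/s.

Δv = 11.2 km/s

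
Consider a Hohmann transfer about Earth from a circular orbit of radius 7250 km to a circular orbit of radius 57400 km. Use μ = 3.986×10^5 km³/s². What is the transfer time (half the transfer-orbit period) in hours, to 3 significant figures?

t = 8.03 hours

The Hohmann ellipse has a_t = (r₁ + r₂)/2 = 32325 km.
Half the transfer-orbit period gives t = π√(a_t³/μ) = 28920 s.
Converting: 28920 s ÷ 3600 s/hour = 8.03 hours.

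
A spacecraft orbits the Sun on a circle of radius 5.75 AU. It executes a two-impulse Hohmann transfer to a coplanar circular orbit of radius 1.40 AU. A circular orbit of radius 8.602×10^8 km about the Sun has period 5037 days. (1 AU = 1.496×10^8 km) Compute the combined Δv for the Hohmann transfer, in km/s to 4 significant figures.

From Kepler's third law T² = 4π²r³/μ at r = 8.602×10^8 km, T = 5037 days = 5037 × 86400 s = 4.351968×10^8 s: μ = 4π²r³/T² = 1.32674×10^11 km³/s².
In km: r₁ = 5.75 × 1.496×10^8 = 8.602×10^8 km; r₂ = 1.40 × 1.496×10^8 = 2.0944×10^8 km.
Semi-major axis of the transfer orbit: a_t = (8.602×10^8 + 2.0944×10^8)/2 = 5.3482×10^8 km.
Circular speed at r₁: v₁ = √(μ/r₁) = √(1.32674×10^11/8.602×10^8) = 12.419 km/s.
Transfer-orbit speed at r₁ (vis-viva): v_a = √[μ(2/r₁ − 1/a_t)] = 7.7718 km/s.
First burn Δv₁ = |v_a − v₁| = 4.647 km/s.
Circular speed at r₂: v₂ = √(μ/r₂) = 25.169 km/s.
Transfer-orbit speed at r₂: v_p = √[μ(2/r₂ − 1/a_t)] = 31.920 km/s.
Second burn Δv₂ = |v₂ − v_p| = 6.751 km/s.
Δv = Δv₁ + Δv₂ = 4.647 + 6.751 = 11.40 km/s.

Δv = 11.40 km/s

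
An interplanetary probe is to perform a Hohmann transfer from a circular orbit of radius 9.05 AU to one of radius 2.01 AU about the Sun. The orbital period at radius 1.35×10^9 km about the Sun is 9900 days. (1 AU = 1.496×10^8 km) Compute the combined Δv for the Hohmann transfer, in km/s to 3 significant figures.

Δv = 9.80 km/s

From Kepler's third law T² = 4π²r³/μ at r = 1.35×10^9 km, T = 9900 days = 9900 × 86400 s = 8.5536×10^8 s: μ = 4π²r³/T² = 1.32759×10^11 km³/s².
In km: r₁ = 9.05 × 1.496×10^8 = 1.35388×10^9 km; r₂ = 2.01 × 1.496×10^8 = 3.00696×10^8 km.
Semi-major axis of the transfer orbit: a_t = (1.35388×10^9 + 3.00696×10^8)/2 = 8.27288×10^8 km.
At r₁ the circular-orbit speed is v₁ = √(μ/r₁) = 9.902 km/s.
On the transfer ellipse at r₁, vis-viva gives v_a = √[μ(2/r₁ − 1/a_t)] = 5.970 km/s.
First burn Δv₁ = |v_a − v₁| = 3.932 km/s.
Circular speed at r₂: v₂ = √(μ/r₂) = 21.012 km/s.
Transfer-orbit speed at r₂: v_p = √[μ(2/r₂ − 1/a_t)] = 26.880 km/s.
Second burn Δv₂ = |v₂ − v_p| = 5.868 km/s.
Total Δv = Δv₁ + Δv₂ = 9.800 km/s.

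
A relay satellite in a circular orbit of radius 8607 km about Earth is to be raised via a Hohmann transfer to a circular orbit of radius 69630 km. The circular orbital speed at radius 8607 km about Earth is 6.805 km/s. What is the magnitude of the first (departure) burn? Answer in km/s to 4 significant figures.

From the circular-orbit relation v² = μ/r at r = 8607 km: μ = v²r = (6.805)² × 8607 = 3.98573×10^5 km³/s².
Transfer-ellipse semi-major axis a_t = (r₁ + r₂)/2 = (8607 + 69630)/2 = 39118.5 km.
On the circular orbit at r = 8607 km, v_c = √(μ/r) = 6.805 km/s.
Vis-viva on the transfer ellipse at r = 8607 km gives v_t = √[μ(2/r − 1/a_t)] = 9.079 km/s.
Δv₁ = |v_t − v_c| = |9.079 − 6.805| = 2.274 km/s.

Δv₁ = 2.274 km/s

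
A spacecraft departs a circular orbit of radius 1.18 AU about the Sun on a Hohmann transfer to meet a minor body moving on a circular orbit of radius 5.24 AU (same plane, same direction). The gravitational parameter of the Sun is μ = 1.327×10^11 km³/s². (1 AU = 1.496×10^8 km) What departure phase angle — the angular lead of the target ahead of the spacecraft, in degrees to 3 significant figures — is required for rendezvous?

In km: r₁ = 1.18 × 1.496×10^8 = 1.76528×10^8 km; r₂ = 5.24 × 1.496×10^8 = 7.83904×10^8 km.
The Hohmann ellipse has a_t = (r₁ + r₂)/2 = 4.80216×10^8 km.
The half-period of the transfer ellipse is t = π√(a_t³/μ) = 9.0755×10^7 s.
Target angular speed ω₂ = √(μ/r₂³) = 1.6597×10^-8 rad/s.
Angle swept by the target during transfer: ω₂·t = 1.5063 rad = 86.30°.
The spacecraft traverses 180° on the transfer ellipse, so the target must lead by 180° − 86.30° = 93.7°.

φ = 93.7°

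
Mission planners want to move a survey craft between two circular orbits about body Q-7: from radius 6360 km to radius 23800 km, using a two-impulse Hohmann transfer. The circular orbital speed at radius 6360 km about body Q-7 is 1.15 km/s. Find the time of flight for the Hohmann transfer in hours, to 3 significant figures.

From the circular-orbit relation v² = μ/r at r = 6360 km: μ = v²r = (1.15)² × 6360 = 8411.10 km³/s².
Semi-major axis of the transfer orbit: a_t = (6360 + 23800)/2 = 15080 km.
Half the transfer-orbit period gives t = π√(a_t³/μ) = 63430 s.
Converting: 63430 s ÷ 3600 s/hour = 17.6 hours.

t = 17.6 hours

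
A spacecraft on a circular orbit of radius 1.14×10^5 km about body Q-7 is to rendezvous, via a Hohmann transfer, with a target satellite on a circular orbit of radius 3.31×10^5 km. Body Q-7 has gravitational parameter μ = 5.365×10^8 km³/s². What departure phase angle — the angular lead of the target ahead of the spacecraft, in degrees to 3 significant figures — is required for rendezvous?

φ = 80.8°

Semi-major axis of the transfer orbit: a_t = (1.140×10^5 + 3.310×10^5)/2 = 2.225×10^5 km.
The half-period of the transfer ellipse is t = π√(a_t³/μ) = 14235 s.
Target angular speed ω₂ = √(μ/r₂³) = 1.2163×10^-4 rad/s.
Angle swept by the target during transfer: ω₂·t = 1.7314 rad = 99.20°.
Arrival is 180° from departure on the ellipse, so φ = 180° − 99.20° = 80.8°.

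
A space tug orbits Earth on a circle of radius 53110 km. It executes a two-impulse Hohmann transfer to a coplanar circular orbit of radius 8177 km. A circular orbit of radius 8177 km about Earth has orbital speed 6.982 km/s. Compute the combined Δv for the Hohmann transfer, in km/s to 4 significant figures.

Δv = 3.534 km/s

From the circular-orbit relation v² = μ/r at r = 8177 km: μ = v²r = (6.982)² × 8177 = 3.98615×10^5 km³/s².
Semi-major axis of the transfer orbit: a_t = (53110 + 8177)/2 = 30643.5 km.
At r₁ the circular-orbit speed is v₁ = √(μ/r₁) = 2.7396 km/s.
On the transfer ellipse at r₁, vis-viva gives v_a = √[μ(2/r₁ − 1/a_t)] = 1.4152 km/s.
First burn Δv₁ = |v_a − v₁| = 1.324 km/s.
At r₂, v₂ = √(μ/r₂) = 6.982 km/s.
Transfer-orbit speed at r₂: v_p = √[μ(2/r₂ − 1/a_t)] = 9.192 km/s.
Second burn Δv₂ = |v₂ − v_p| = 2.210 km/s.
Δv = Δv₁ + Δv₂ = 1.324 + 2.210 = 3.534 km/s.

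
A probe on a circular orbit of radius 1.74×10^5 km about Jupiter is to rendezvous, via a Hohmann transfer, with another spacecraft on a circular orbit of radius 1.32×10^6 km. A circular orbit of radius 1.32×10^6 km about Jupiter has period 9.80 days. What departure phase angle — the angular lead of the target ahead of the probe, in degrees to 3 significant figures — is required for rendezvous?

φ = 103°

From Kepler's third law T² = 4π²r³/μ at r = 1.32×10^6 km, T = 9.80 days = 9.80 × 86400 s = 8.4672×10^5 s: μ = 4π²r³/T² = 1.26649×10^8 km³/s².
The Hohmann ellipse has a_t = (r₁ + r₂)/2 = 7.470×10^5 km.
Transfer time t = π√(a_t³/μ) = 1.8023×10^5 s.
The target's mean motion on its circular orbit is ω₂ = √(μ/r₂³) = 7.4206×10^-6 rad/s.
Angle swept by the target during transfer: ω₂·t = 1.3374 rad = 76.63°.
The probe traverses 180° on the transfer ellipse, so the target must lead by 180° − 76.63° = 103°.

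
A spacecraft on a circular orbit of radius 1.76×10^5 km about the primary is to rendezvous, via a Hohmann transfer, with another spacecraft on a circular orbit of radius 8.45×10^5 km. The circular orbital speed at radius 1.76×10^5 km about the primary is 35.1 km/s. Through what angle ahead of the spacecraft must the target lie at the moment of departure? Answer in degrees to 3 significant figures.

From the circular-orbit relation v² = μ/r at r = 1.76×10^5 km: μ = v²r = (35.1)² × 1.76×10^5 = 2.16834×10^8 km³/s².
Transfer-ellipse semi-major axis a_t = (r₁ + r₂)/2 = (1.760×10^5 + 8.450×10^5)/2 = 5.105×10^5 km.
Transfer time t = π√(a_t³/μ) = 77818 s.
The target's mean motion on its circular orbit is ω₂ = √(μ/r₂³) = 1.8957×10^-5 rad/s.
Angle swept by the target during transfer: ω₂·t = 1.4752 rad = 84.52°.
The spacecraft traverses 180° on the transfer ellipse, so the target must lead by 180° − 84.52° = 95.5°.

φ = 95.5°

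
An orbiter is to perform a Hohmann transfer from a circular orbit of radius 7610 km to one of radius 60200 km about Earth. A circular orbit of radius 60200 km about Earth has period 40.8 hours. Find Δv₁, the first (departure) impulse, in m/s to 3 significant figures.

From Kepler's third law T² = 4π²r³/μ at r = 60200 km, T = 40.8 hours = 40.8 × 3600 s = 1.4688×10^5 s: μ = 4π²r³/T² = 3.99231×10^5 km³/s².
Transfer-ellipse semi-major axis a_t = (r₁ + r₂)/2 = (7610 + 60200)/2 = 33905 km.
Circular speed at r = 7610 km: v_c = √(μ/r) = 7.243 km/s.
Transfer-orbit speed at the same r (vis-viva, a = a_t): v_t = √[μ(2/r − 1/a_t)] = 9.651 km/s.
Δv₁ = |v_t − v_c| = |9.651 − 7.243| = 2.408 km/s.

Δv₁ = 2410 m/s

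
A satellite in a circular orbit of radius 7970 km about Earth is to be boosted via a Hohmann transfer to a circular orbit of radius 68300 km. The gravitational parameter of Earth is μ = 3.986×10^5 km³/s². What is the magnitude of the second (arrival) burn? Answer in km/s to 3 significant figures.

Δv₂ = 1.31 km/s

Transfer-ellipse semi-major axis a_t = (r₁ + r₂)/2 = (7970 + 68300)/2 = 38135 km.
Circular speed at r = 68300 km: v_c = √(μ/r) = 2.4158 km/s.
Vis-viva on the transfer ellipse at r = 68300 km gives v_t = √[μ(2/r − 1/a_t)] = 1.1044 km/s.
Δv₂ = |v_t − v_c| = |1.1044 − 2.4158| = 1.311 km/s.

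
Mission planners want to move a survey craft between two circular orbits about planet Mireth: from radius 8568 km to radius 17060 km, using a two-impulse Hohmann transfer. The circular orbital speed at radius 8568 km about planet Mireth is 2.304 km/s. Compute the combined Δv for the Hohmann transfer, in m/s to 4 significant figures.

From the circular-orbit relation v² = μ/r at r = 8568 km: μ = v²r = (2.304)² × 8568 = 45482.5 km³/s².
The Hohmann ellipse has a_t = (r₁ + r₂)/2 = 12814 km.
Circular speed at r₁: v₁ = √(μ/r₁) = √(45482.5/8568) = 2.3040 km/s.
Transfer-orbit speed at r₁ (vis-viva equation): v_p = √[μ(2/r₁ − 1/a_t)] = 2.6585 km/s.
First burn Δv₁ = |v_p − v₁| = 0.3545 km/s.
At r₂, v₂ = √(μ/r₂) = 1.632799 km/s.
Transfer-orbit speed at r₂: v_a = √[μ(2/r₂ − 1/a_t)] = 1.335150 km/s.
Second burn Δv₂ = |v₂ − v_a| = 0.2976 km/s.
Total Δv = Δv₁ + Δv₂ = 0.6521 km/s.

Δv = 652.1 m/s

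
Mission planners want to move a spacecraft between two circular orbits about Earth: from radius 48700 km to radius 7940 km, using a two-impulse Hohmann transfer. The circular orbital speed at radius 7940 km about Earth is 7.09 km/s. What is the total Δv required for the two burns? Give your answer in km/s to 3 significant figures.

Δv = 3.55 km/s

From the circular-orbit relation v² = μ/r at r = 7940 km: μ = v²r = (7.09)² × 7940 = 3.99129×10^5 km³/s².
Transfer-ellipse semi-major axis a_t = (r₁ + r₂)/2 = (48700 + 7940)/2 = 28320 km.
At r₁ the circular-orbit speed is v₁ = √(μ/r₁) = 2.863 km/s.
On the transfer ellipse at r₁, v² = μ(2/r − 1/a) gives v_a = √[μ(2/r₁ − 1/a_t)] = 1.516 km/s.
First burn Δv₁ = |v_a − v₁| = 1.347 km/s.
Circular speed at r₂: v₂ = √(μ/r₂) = 7.090 km/s.
Transfer-orbit speed at r₂: v_p = √[μ(2/r₂ − 1/a_t)] = 9.297 km/s.
Second burn Δv₂ = |v₂ − v_p| = 2.207 km/s.
Total Δv = Δv₁ + Δv₂ = 3.554 km/s.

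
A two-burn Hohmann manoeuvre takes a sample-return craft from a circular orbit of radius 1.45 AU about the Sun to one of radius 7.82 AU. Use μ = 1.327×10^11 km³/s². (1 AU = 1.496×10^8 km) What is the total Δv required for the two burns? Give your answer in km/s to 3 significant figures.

Δv = 12.1 km/s

In km: r₁ = 1.45 × 1.496×10^8 = 2.1692×10^8 km; r₂ = 7.82 × 1.496×10^8 = 1.169872×10^9 km.
The Hohmann ellipse has a_t = (r₁ + r₂)/2 = 6.93396×10^8 km.
At r₁ the circular-orbit speed is v₁ = √(μ/r₁) = 24.734 km/s.
Transfer-orbit speed at r₁ (vis-viva equation): v_p = √[μ(2/r₁ − 1/a_t)] = 32.127 km/s.
First burn Δv₁ = |v_p − v₁| = 7.393 km/s.
At r₂, v₂ = √(μ/r₂) = 10.65 km/s.
Transfer-orbit speed at r₂: v_a = √[μ(2/r₂ − 1/a_t)] = 5.957 km/s.
Second burn Δv₂ = |v₂ − v_a| = 4.693 km/s.
Total Δv = Δv₁ + Δv₂ = 12.09 km/s.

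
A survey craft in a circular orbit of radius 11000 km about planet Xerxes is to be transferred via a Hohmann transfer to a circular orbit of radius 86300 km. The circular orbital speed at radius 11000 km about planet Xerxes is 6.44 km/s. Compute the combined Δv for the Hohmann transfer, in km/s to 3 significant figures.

Δv = 3.34 km/s

From the circular-orbit relation v² = μ/r at r = 11000 km: μ = v²r = (6.44)² × 11000 = 4.56210×10^5 km³/s².
Semi-major axis of the transfer orbit: a_t = (11000 + 86300)/2 = 48650 km.
Circular speed at r₁: v₁ = √(μ/r₁) = √(4.56210×10^5/11000) = 6.440 km/s.
Transfer-orbit speed at r₁ (vis-viva): v_p = √[μ(2/r₁ − 1/a_t)] = 8.577 km/s.
First burn Δv₁ = |v_p − v₁| = 2.137 km/s.
At r₂, v₂ = √(μ/r₂) = 2.299 km/s.
Transfer-orbit speed at r₂: v_a = √[μ(2/r₂ − 1/a_t)] = 1.093 km/s.
Second burn Δv₂ = |v₂ − v_a| = 1.206 km/s.
Total Δv = Δv₁ + Δv₂ = 3.343 km/s.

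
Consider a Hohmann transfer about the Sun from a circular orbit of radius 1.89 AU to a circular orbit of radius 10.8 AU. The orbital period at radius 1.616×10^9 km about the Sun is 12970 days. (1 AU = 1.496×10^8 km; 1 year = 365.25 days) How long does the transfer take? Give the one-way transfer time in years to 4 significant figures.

t = 7.993 years

From Kepler's third law T² = 4π²r³/μ at r = 1.616×10^9 km, T = 12970 days = 12970 × 86400 s = 1.120608×10^9 s: μ = 4π²r³/T² = 1.32671×10^11 km³/s².
In km: r₁ = 1.89 × 1.496×10^8 = 2.82744×10^8 km; r₂ = 10.8 × 1.496×10^8 = 1.61568×10^9 km.
The Hohmann ellipse has a_t = (r₁ + r₂)/2 = 9.49212×10^8 km.
By Kepler's third law the transfer-orbit period is T = 2π√(a_t³/μ), so t = T/2 = 2.5224×10^8 s.
Converting: 2.5224×10^8 s ÷ 3.15576×10^7 s/year (365.25 × 86400) = 7.993 years.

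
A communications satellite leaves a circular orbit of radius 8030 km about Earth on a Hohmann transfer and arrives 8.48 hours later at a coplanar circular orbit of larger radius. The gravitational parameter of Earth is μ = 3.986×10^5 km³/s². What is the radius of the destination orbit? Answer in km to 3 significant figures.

Transfer time t = 8.48 hours = 30528 s, and t = π√(a_t³/μ).
So a_t = (μ t²/π²)^(1/3) = (3.986×10^5 × (30528)² / π²)^(1/3) = 33513 km.
Since a_t = (r₁ + r₂)/2, r₂ = 2a_t − r₁ = 2×33513 − 8030 = 58996 km.

r₂ = 59000 km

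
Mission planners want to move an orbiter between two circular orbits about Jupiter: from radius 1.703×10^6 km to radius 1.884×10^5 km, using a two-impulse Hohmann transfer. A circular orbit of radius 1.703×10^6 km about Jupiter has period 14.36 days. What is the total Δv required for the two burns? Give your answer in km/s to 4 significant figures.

Δv = 13.64 km/s

From Kepler's third law T² = 4π²r³/μ at r = 1.703×10^6 km, T = 14.36 days = 14.36 × 86400 s = 1.240704×10^6 s: μ = 4π²r³/T² = 1.26668×10^8 km³/s².
Transfer-ellipse semi-major axis a_t = (r₁ + r₂)/2 = (1.703×10^6 + 1.884×10^5)/2 = 9.457×10^5 km.
At r₁ the circular-orbit speed is v₁ = √(μ/r₁) = 8.624 km/s.
On the transfer ellipse at r₁, v² = μ(2/r − 1/a) gives v_a = √[μ(2/r₁ − 1/a_t)] = 3.849 km/s.
First burn Δv₁ = |v_a − v₁| = 4.775 km/s.
At r₂, v₂ = √(μ/r₂) = 25.9294 km/s.
Transfer-orbit speed at r₂: v_p = √[μ(2/r₂ − 1/a_t)] = 34.7956 km/s.
Second burn Δv₂ = |v₂ − v_p| = 8.866 km/s.
Δv = Δv₁ + Δv₂ = 4.775 + 8.866 = 13.64 km/s.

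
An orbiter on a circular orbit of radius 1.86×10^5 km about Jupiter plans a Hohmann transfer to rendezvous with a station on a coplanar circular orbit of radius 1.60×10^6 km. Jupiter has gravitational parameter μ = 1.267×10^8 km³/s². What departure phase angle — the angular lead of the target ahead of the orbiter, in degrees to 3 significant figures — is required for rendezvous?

The Hohmann ellipse has a_t = (r₁ + r₂)/2 = 8.930×10^5 km.
The half-period of the transfer ellipse is t = π√(a_t³/μ) = 2.355×10^5 s.
Target angular speed ω₂ = √(μ/r₂³) = 5.562×10^-6 rad/s.
Angle swept by the target during transfer: ω₂·t = 1.3099 rad = 75.05°.
Arrival is 180° from departure on the ellipse, so φ = 180° − 75.05° = 105°.

φ = 105°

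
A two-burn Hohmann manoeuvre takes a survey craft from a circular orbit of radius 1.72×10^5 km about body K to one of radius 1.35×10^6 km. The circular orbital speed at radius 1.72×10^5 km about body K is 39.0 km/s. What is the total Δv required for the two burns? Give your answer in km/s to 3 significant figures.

Δv = 20.2 km/s

From the circular-orbit relation v² = μ/r at r = 1.72×10^5 km: μ = v²r = (39.0)² × 1.72×10^5 = 2.61612×10^8 km³/s².
Semi-major axis of the transfer orbit: a_t = (1.720×10^5 + 1.350×10^6)/2 = 7.610×10^5 km.
At r₁ the circular-orbit speed is v₁ = √(μ/r₁) = 39.000 km/s.
Transfer-orbit speed at r₁ (vis-viva equation): v_p = √[μ(2/r₁ − 1/a_t)] = 51.944 km/s.
First burn Δv₁ = |v_p − v₁| = 12.944 km/s.
At r₂, v₂ = √(μ/r₂) = 13.9207 km/s.
Transfer-orbit speed at r₂: v_a = √[μ(2/r₂ − 1/a_t)] = 6.61811 km/s.
Second burn Δv₂ = |v₂ − v_a| = 7.3026 km/s.
Δv = Δv₁ + Δv₂ = 12.944 + 7.3026 = 20.25 km/s.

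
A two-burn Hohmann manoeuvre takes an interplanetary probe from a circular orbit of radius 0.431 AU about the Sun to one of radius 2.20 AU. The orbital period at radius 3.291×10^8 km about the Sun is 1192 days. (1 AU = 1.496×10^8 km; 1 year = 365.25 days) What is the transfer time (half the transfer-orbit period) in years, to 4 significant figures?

From Kepler's third law T² = 4π²r³/μ at r = 3.291×10^8 km, T = 1192 days = 1192 × 86400 s = 1.029888×10^8 s: μ = 4π²r³/T² = 1.32667×10^11 km³/s².
In km: r₁ = 0.431 × 1.496×10^8 = 6.44776×10^7 km; r₂ = 2.20 × 1.496×10^8 = 3.2912×10^8 km.
Transfer-ellipse semi-major axis a_t = (r₁ + r₂)/2 = (6.44776×10^7 + 3.2912×10^8)/2 = 1.967988×10^8 km.
By Kepler's third law the transfer-orbit period is T = 2π√(a_t³/μ), so t = T/2 = 2.3812×10^7 s.
Converting: 2.3812×10^7 s ÷ 3.15576×10^7 s/year (365.25 × 86400) = 0.7546 years.

t = 0.7546 years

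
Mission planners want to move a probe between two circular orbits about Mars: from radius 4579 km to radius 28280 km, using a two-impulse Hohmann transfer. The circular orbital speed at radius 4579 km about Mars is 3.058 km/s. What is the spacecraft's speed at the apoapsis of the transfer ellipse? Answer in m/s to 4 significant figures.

From the circular-orbit relation v² = μ/r at r = 4579 km: μ = v²r = (3.058)² × 4579 = 42819.9 km³/s².
The Hohmann ellipse has a_t = (r₁ + r₂)/2 = 16429.5 km.
The apoapsis of the transfer ellipse is at r = 28280 km.
From the vis-viva equation, v = √[μ(2/r − 1/a_t)] = 0.6496 km/s.

v = 649.6 m/s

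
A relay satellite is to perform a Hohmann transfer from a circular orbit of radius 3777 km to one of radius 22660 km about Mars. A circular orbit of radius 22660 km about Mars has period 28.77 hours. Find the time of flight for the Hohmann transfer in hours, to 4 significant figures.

From Kepler's third law T² = 4π²r³/μ at r = 22660 km, T = 28.77 hours = 28.77 × 3600 s = 1.03572×10^5 s: μ = 4π²r³/T² = 42820.8 km³/s².
Semi-major axis of the transfer orbit: a_t = (3777 + 22660)/2 = 13218.5 km.
Half the transfer-orbit period gives t = π√(a_t³/μ) = 23073 s.
Converting: 23073 s ÷ 3600 s/hour = 6.409 hours.

t = 6.409 hours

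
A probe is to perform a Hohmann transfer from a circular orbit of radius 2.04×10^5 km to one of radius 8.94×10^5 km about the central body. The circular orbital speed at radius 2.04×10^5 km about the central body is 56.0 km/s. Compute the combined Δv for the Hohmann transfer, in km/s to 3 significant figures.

Δv = 25.9 km/s

From the circular-orbit relation v² = μ/r at r = 2.04×10^5 km: μ = v²r = (56.0)² × 2.04×10^5 = 6.39744×10^8 km³/s².
Semi-major axis of the transfer orbit: a_t = (2.040×10^5 + 8.940×10^5)/2 = 5.490×10^5 km.
Circular speed at r₁: v₁ = √(μ/r₁) = √(6.39744×10^8/2.040×10^5) = 56.0000 km/s.
On the transfer ellipse at r₁, vis-viva gives v_p = √[μ(2/r₁ − 1/a_t)] = 71.4613 km/s.
First burn Δv₁ = |v_p − v₁| = 15.4613 km/s.
Circular speed at r₂: v₂ = √(μ/r₂) = 26.7507 km/s.
Transfer-orbit speed at r₂: v_a = √[μ(2/r₂ − 1/a_t)] = 16.3066 km/s.
Second burn Δv₂ = |v₂ − v_a| = 10.4441 km/s.
Δv = Δv₁ + Δv₂ = 15.4613 + 10.4441 = 25.91 km/s.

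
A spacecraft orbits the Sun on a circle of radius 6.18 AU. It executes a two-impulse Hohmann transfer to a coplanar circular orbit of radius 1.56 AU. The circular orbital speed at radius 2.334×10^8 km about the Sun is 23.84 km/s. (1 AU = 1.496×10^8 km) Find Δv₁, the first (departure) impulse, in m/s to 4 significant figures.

Δv₁ = 4373 m/s

From the circular-orbit relation v² = μ/r at r = 2.334×10^8 km: μ = v²r = (23.84)² × 2.334×10^8 = 1.32652×10^11 km³/s².
In km: r₁ = 6.18 × 1.496×10^8 = 9.24528×10^8 km; r₂ = 1.56 × 1.496×10^8 = 2.33376×10^8 km.
The Hohmann ellipse has a_t = (r₁ + r₂)/2 = 5.78952×10^8 km.
On the circular orbit at r = 9.24528×10^8 km, v_c = √(μ/r) = 11.978 km/s.
Vis-viva on the transfer ellipse at r = 9.24528×10^8 km gives v_t = √[μ(2/r − 1/a_t)] = 7.6051 km/s.
Δv₁ = |v_t − v_c| = |7.6051 − 11.978| = 4.373 km/s.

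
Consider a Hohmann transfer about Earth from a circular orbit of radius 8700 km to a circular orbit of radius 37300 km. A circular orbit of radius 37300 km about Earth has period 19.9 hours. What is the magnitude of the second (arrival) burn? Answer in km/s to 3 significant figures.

Δv₂ = 1.26 km/s

From Kepler's third law T² = 4π²r³/μ at r = 37300 km, T = 19.9 hours = 19.9 × 3600 s = 71640 s: μ = 4π²r³/T² = 3.99186×10^5 km³/s².
Semi-major axis of the transfer orbit: a_t = (8700 + 37300)/2 = 23000 km.
Circular speed at r = 37300 km: v_c = √(μ/r) = 3.271 km/s.
Transfer-orbit speed at the same r (vis-viva, a = a_t): v_t = √[μ(2/r − 1/a_t)] = 2.012 km/s.
Δv₂ = |v_t − v_c| = |2.012 − 3.271| = 1.259 km/s.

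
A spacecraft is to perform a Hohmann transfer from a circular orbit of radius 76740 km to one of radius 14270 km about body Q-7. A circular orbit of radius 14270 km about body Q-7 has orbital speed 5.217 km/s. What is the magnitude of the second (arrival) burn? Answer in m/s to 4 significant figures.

From the circular-orbit relation v² = μ/r at r = 14270 km: μ = v²r = (5.217)² × 14270 = 3.88388×10^5 km³/s².
Transfer-ellipse semi-major axis a_t = (r₁ + r₂)/2 = (76740 + 14270)/2 = 45505 km.
Circular speed at r = 14270 km: v_c = √(μ/r) = 5.217 km/s.
Transfer-orbit speed at the same r (vis-viva, a = a_t): v_t = √[μ(2/r − 1/a_t)] = 6.775 km/s.
Δv₂ = |v_t − v_c| = |6.775 − 5.217| = 1.558 km/s.

Δv₂ = 1558 m/s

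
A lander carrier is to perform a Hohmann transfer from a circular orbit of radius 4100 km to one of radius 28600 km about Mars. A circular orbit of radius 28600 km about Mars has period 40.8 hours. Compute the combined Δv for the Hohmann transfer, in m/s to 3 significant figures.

Δv = 1650 m/s

From Kepler's third law T² = 4π²r³/μ at r = 28600 km, T = 40.8 hours = 40.8 × 3600 s = 1.4688×10^5 s: μ = 4π²r³/T² = 42808.7 km³/s².
Semi-major axis of the transfer orbit: a_t = (4100 + 28600)/2 = 16350 km.
Circular speed at r₁: v₁ = √(μ/r₁) = √(42808.7/4100) = 3.2313 km/s.
On the transfer ellipse at r₁, vis-viva gives v_p = √[μ(2/r₁ − 1/a_t)] = 4.2736 km/s.
First burn Δv₁ = |v_p − v₁| = 1.042 km/s.
Circular speed at r₂: v₂ = √(μ/r₂) = 1.22344 km/s.
Transfer-orbit speed at r₂: v_a = √[μ(2/r₂ − 1/a_t)] = 0.612655 km/s.
Second burn Δv₂ = |v₂ − v_a| = 0.6108 km/s.
Δv = Δv₁ + Δv₂ = 1.042 + 0.6108 = 1.653 km/s.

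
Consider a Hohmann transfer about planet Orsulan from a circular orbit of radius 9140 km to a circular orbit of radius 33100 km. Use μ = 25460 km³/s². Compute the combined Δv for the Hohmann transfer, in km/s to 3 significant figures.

Δv = 0.720 km/s

The Hohmann ellipse has a_t = (r₁ + r₂)/2 = 21120 km.
At r₁ the circular-orbit speed is v₁ = √(μ/r₁) = 1.6690 km/s.
Transfer-orbit speed at r₁ (vis-viva equation): v_p = √[μ(2/r₁ − 1/a_t)] = 2.0894 km/s.
First burn Δv₁ = |v_p − v₁| = 0.4204 km/s.
At r₂, v₂ = √(μ/r₂) = 0.87703 km/s.
Transfer-orbit speed at r₂: v_a = √[μ(2/r₂ − 1/a_t)] = 0.57695 km/s.
Second burn Δv₂ = |v₂ − v_a| = 0.3001 km/s.
Δv = Δv₁ + Δv₂ = 0.4204 + 0.3001 = 0.7205 km/s.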